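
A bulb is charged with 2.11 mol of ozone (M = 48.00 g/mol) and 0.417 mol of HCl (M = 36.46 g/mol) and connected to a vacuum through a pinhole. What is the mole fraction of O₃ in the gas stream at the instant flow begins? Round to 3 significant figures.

Effusion rate of each component ∝ n_i/√M_i (partial pressure × 1/√M).
So x_O₃ in the escaping gas = (n_O₃/√M_O₃) / Σ(n_i/√M_i)
= (2.11/√48.00) / (2.11/√48.00 + 0.417/√36.46) = 0.3046/(0.3046 + 0.06906) = 0.815.

0.815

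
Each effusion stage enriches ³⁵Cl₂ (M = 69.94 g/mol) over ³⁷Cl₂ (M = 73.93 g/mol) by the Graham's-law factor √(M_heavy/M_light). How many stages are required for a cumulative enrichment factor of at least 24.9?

Per stage α = (73.93/69.94)^(1/2) = 1.05705^0.5, giving ln α = 0.02774.
Need α^N ≥ 24.9 ⇒ N ≥ ln(24.9) / ln α = 3.215 / 0.02774 = 115.89.
Rounding up, N = 116 stages.

116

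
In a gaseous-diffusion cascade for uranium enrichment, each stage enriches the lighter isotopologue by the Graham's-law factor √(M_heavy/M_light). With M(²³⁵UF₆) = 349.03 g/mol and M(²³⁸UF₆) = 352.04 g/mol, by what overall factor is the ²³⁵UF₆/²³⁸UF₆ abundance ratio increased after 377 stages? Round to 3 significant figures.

5.05

After 377 stages the ratio has grown by (√(352.04/349.03))^377 = (352.04/349.03)^(377/2).
= 1.00862^(377/2) = 5.05.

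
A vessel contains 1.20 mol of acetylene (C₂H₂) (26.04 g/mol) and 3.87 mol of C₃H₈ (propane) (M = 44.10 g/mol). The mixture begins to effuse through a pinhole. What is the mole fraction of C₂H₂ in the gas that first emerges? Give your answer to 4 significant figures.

Rate_i ∝ x_i/√M_i (Graham's law weighted by mole fraction), so the effusate composition follows n_i/√M_i.
x_C₂H₂(eff) = (n_C₂H₂/√M_C₂H₂) / (n_C₂H₂/√M_C₂H₂ + n_C₃H₈/√M_C₃H₈)
= (1.20/√26.04) / (1.20/√26.04 + 3.87/√44.10) = 0.2352/(0.2352 + 0.5828) = 0.2875.

0.2875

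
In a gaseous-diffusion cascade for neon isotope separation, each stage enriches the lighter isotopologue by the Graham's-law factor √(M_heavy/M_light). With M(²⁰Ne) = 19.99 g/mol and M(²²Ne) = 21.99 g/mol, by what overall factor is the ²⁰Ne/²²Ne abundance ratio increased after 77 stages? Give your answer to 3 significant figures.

39.3

Overall factor = α^77 with α = √(21.99/19.99), i.e. (21.99/19.99)^(77/2).
= 1.10005^(77/2) = 39.3.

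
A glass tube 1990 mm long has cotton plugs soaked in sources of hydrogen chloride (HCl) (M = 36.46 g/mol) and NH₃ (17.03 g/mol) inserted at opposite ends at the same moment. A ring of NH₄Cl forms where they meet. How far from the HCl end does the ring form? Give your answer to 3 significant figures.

In equal time, each gas travels a distance ∝ its rate ∝ 1/√M, so d_HCl/d_NH₃ = √(M_NH₃/M_HCl) = √(17.03/36.46) = 0.6834.
With d_HCl + d_NH₃ = 1990 mm, d_NH₃ = 1990/(1 + 0.6834) = 1182 mm.
d_HCl = 1990 − 1182 = 808 mm.

808 mm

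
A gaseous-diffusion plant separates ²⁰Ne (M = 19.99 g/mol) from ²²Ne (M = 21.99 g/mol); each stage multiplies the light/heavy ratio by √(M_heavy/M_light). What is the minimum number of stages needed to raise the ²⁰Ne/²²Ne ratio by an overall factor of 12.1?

53

Single-stage factor α = √(21.99/19.99), so ln α = ½ ln(1.10005) = 0.04768.
Need α^N ≥ 12.1 ⇒ N ≥ ln(12.1) / ln α = 2.493 / 0.04768 = 52.29.
So at least 53 stages are needed.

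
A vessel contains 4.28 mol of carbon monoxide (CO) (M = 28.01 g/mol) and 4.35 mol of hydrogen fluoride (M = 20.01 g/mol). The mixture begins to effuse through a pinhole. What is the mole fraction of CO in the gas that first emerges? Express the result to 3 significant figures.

0.454

Each component's effusion rate ∝ (its partial pressure)·(1/√M) ∝ n_i/√M_i.
Mole fraction of CO in the effusate = (n_CO/√M_CO) / (n_CO/√M_CO + n_HF/√M_HF)
= (4.28/√28.01) / (4.28/√28.01 + 4.35/√20.01) = 0.8087/(0.8087 + 0.9724) = 0.454.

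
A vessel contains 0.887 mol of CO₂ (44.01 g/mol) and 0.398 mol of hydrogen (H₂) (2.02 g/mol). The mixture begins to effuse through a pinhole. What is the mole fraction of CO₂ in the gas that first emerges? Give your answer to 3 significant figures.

Effusion rate of each component ∝ n_i/√M_i (partial pressure × 1/√M).
x_CO₂(eff) = (n_CO₂/√M_CO₂) / (n_CO₂/√M_CO₂ + n_H₂/√M_H₂)
= (0.887/√44.01) / (0.887/√44.01 + 0.398/√2.02) = 0.1337/(0.1337 + 0.2800) = 0.323.

0.323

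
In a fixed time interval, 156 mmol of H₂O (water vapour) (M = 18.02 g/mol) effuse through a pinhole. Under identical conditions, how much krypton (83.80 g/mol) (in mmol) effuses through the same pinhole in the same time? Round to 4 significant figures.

72.34 mmol

Since effusion rate ∝ 1/√M, rate_Kr/rate_H₂O = √(M_H₂O/M_Kr) = √(18.02/83.80) = √0.2150 = 0.4637.
So the amount for Kr is 156 × 0.4637 = 72.34 mmol.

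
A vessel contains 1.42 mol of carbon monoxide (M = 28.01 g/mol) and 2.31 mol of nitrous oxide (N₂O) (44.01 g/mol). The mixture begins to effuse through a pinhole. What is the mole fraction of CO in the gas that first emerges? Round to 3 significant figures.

Effusion rate of each component ∝ n_i/√M_i (partial pressure × 1/√M).
x_CO(eff) = (n_CO/√M_CO) / (n_CO/√M_CO + n_N₂O/√M_N₂O)
= (1.42/√28.01) / (1.42/√28.01 + 2.31/√44.01) = 0.2683/(0.2683 + 0.3482) = 0.435.

0.435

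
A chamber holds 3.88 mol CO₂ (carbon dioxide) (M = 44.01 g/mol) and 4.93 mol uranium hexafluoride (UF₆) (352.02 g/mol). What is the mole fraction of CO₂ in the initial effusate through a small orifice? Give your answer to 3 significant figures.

The effusion rate of species i is ∝ p_i/√M_i ∝ n_i/√M_i.
So x_CO₂ in the escaping gas = (n_CO₂/√M_CO₂) / Σ(n_i/√M_i)
= (3.88/√44.01) / (3.88/√44.01 + 4.93/√352.02) = 0.5849/(0.5849 + 0.2628) = 0.690.

0.690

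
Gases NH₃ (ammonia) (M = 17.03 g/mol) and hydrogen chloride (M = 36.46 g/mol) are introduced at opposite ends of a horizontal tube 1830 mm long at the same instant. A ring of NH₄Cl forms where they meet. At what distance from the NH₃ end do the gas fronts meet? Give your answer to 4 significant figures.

The fronts meet when d_NH₃ + d_HCl = L with d_NH₃/d_HCl = √(M_HCl/M_NH₃) (Graham's law). Here √(M_HCl/M_NH₃) = √(36.46/17.03) = 1.463.
With d_NH₃ + d_HCl = 1830 mm, d_HCl = 1830/(1 + 1.463) = 742.9 mm.
d_NH₃ = 1830 − 742.9 = 1087 mm.

1087 mm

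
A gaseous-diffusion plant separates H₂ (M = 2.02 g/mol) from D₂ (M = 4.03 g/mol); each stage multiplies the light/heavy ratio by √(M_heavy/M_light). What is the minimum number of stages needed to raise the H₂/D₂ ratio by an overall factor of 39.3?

11

Per stage α = (4.03/2.02)^(1/2) = 1.99505^0.5, giving ln α = 0.3453.
Need α^N ≥ 39.3 ⇒ N ≥ ln(39.3) / ln α = 3.671 / 0.3453 = 10.63.
Rounding up, N = 11 stages.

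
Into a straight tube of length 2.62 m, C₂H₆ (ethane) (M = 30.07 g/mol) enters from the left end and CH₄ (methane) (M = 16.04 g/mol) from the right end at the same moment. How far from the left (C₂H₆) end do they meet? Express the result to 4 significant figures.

1.106 m

Graham's law gives d_C₂H₆/d_CH₄ = rate_C₂H₆/rate_CH₄ = √(M_CH₄/M_C₂H₆) = √(16.04/30.07) = 0.7304.
With d_C₂H₆ + d_CH₄ = 2.62 m, d_CH₄ = 2.62/(1 + 0.7304) = 1.514 m.
d_C₂H₆ = 2.62 − 1.514 = 1.106 m.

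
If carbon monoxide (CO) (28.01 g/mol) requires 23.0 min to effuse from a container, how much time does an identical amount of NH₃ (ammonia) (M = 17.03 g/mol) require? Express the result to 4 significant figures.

17.93 min

By Graham's law, t_NH₃/t_CO = √(M_NH₃/M_CO) = √(17.03/28.01) = √0.6080 = 0.7797.
So the time for NH₃ is 23.0 × 0.7797 = 17.93 min.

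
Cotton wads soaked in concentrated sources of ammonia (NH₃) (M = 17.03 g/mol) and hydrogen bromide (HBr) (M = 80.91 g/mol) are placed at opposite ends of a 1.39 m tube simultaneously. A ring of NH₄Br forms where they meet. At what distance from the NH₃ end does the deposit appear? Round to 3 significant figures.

In equal time, each gas travels a distance ∝ its rate ∝ 1/√M, so d_NH₃/d_HBr = √(M_HBr/M_NH₃) = √(80.91/17.03) = 2.180.
With d_NH₃ + d_HBr = 1.39 m, d_HBr = 1.39/(1 + 2.180) = 0.4372 m.
d_NH₃ = 1.39 − 0.4372 = 0.953 m.

0.953 m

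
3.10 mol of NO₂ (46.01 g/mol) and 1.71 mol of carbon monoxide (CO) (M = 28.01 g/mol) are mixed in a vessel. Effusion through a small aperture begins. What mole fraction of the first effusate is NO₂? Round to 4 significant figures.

Rate_i ∝ x_i/√M_i (Graham's law weighted by mole fraction), so the effusate composition follows n_i/√M_i.
x_NO₂(eff) = (n_NO₂/√M_NO₂) / (n_NO₂/√M_NO₂ + n_CO/√M_CO)
= (3.10/√46.01) / (3.10/√46.01 + 1.71/√28.01) = 0.4570/(0.4570 + 0.3231) = 0.5858.

0.5858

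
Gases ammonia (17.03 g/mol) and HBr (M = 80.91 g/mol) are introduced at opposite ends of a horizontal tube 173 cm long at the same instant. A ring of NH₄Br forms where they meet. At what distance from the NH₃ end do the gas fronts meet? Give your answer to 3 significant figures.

119 cm

Graham's law gives d_NH₃/d_HBr = rate_NH₃/rate_HBr = √(M_HBr/M_NH₃) = √(80.91/17.03) = 2.180.
With d_NH₃ + d_HBr = 173 cm, d_HBr = 173/(1 + 2.180) = 54.41 cm.
d_NH₃ = 173 − 54.41 = 119 cm.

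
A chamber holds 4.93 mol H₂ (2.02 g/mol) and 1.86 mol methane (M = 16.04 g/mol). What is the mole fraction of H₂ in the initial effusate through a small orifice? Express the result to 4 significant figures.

Effusion rate of each component ∝ n_i/√M_i (partial pressure × 1/√M).
So x_H₂ in the escaping gas = (n_H₂/√M_H₂) / Σ(n_i/√M_i)
= (4.93/√2.02) / (4.93/√2.02 + 1.86/√16.04) = 3.469/(3.469 + 0.4644) = 0.8819.

0.8819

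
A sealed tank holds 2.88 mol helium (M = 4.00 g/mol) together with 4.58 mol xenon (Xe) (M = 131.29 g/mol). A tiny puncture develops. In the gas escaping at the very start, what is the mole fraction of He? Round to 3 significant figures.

Each component's effusion rate ∝ (its partial pressure)·(1/√M) ∝ n_i/√M_i.
Mole fraction of He in the effusate = (n_He/√M_He) / (n_He/√M_He + n_Xe/√M_Xe)
= (2.88/√4.00) / (2.88/√4.00 + 4.58/√131.29) = 1.440/(1.440 + 0.3997) = 0.783.

0.783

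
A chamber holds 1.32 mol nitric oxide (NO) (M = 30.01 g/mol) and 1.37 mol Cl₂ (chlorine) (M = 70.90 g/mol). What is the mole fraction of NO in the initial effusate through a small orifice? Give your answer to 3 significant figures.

Each component's effusion rate ∝ (its partial pressure)·(1/√M) ∝ n_i/√M_i.
x_NO(eff) = (n_NO/√M_NO) / (n_NO/√M_NO + n_Cl₂/√M_Cl₂)
= (1.32/√30.01) / (1.32/√30.01 + 1.37/√70.90) = 0.2410/(0.2410 + 0.1627) = 0.597.

0.597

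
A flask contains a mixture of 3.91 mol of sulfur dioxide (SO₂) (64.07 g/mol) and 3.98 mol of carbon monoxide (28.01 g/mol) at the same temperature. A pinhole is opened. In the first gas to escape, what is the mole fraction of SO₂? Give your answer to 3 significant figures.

0.394

Effusion rate of each component ∝ n_i/√M_i (partial pressure × 1/√M).
x_SO₂(eff) = (n_SO₂/√M_SO₂) / (n_SO₂/√M_SO₂ + n_CO/√M_CO)
= (3.91/√64.07) / (3.91/√64.07 + 3.98/√28.01) = 0.4885/(0.4885 + 0.7520) = 0.394.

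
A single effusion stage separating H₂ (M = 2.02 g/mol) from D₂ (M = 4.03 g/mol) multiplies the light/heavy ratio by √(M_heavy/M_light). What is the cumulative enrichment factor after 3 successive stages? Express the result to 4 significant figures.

Overall factor = α^3 with α = √(4.03/2.02), i.e. (4.03/2.02)^(3/2).
= 1.99505^(3/2) = 2.818.

2.818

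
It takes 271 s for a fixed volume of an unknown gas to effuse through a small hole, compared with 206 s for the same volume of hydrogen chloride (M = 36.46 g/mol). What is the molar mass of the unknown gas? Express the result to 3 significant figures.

63.1 g/mol

Graham's law gives t_X/t_HCl = √(M_X/M_HCl).
271/206 = 1.316 = √(M_X/36.46)
M_X = 36.46 × 1.316² = 36.46 × 1.731 = 63.1 g/mol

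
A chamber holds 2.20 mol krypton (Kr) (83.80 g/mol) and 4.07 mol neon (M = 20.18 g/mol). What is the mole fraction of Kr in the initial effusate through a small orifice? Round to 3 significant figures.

0.210

Rate_i ∝ x_i/√M_i (Graham's law weighted by mole fraction), so the effusate composition follows n_i/√M_i.
x_Kr(eff) = (n_Kr/√M_Kr) / (n_Kr/√M_Kr + n_Ne/√M_Ne)
= (2.20/√83.80) / (2.20/√83.80 + 4.07/√20.18) = 0.2403/(0.2403 + 0.9060) = 0.210.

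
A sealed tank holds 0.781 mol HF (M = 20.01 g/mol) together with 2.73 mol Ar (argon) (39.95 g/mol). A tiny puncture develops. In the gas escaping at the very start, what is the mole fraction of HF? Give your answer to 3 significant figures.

0.288

The effusion rate of species i is ∝ p_i/√M_i ∝ n_i/√M_i.
x_HF(eff) = (n_HF/√M_HF) / (n_HF/√M_HF + n_Ar/√M_Ar)
= (0.781/√20.01) / (0.781/√20.01 + 2.73/√39.95) = 0.1746/(0.1746 + 0.4319) = 0.288.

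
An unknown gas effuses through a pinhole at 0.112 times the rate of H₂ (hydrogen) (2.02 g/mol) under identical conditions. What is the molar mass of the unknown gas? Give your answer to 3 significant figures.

Graham's law gives rate_X/rate_H₂ = √(M_H₂/M_X).
0.112 = √(2.02/M_X)
M_X = 2.02 / 0.112² = 2.02 / 0.01254 = 161 g/mol

161 g/mol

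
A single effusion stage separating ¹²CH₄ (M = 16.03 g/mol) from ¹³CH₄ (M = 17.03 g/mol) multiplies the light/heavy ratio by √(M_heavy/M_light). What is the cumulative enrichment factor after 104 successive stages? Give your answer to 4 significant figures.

Each stage multiplies the ratio by α = √(17.03/16.03), so after 104 stages the overall factor is α^104 = (17.03/16.03)^(104/2).
= 1.06238^52 = 23.26.

23.26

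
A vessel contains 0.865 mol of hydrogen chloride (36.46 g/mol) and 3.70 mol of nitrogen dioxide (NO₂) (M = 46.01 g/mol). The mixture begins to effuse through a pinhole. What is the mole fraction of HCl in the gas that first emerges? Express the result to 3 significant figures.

Rate_i ∝ x_i/√M_i (Graham's law weighted by mole fraction), so the effusate composition follows n_i/√M_i.
Mole fraction of HCl in the effusate = (n_HCl/√M_HCl) / (n_HCl/√M_HCl + n_NO₂/√M_NO₂)
= (0.865/√36.46) / (0.865/√36.46 + 3.70/√46.01) = 0.1433/(0.1433 + 0.5455) = 0.208.

0.208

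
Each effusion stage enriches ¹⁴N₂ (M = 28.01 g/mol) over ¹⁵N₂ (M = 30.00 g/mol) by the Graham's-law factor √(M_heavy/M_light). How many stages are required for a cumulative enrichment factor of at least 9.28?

65

Single-stage factor α = √(30.00/28.01), so ln α = ½ ln(1.07105) = 0.03432.
Need α^N ≥ 9.28 ⇒ N ≥ ln(9.28) / ln α = 2.228 / 0.03432 = 64.92.
So at least 65 stages are needed.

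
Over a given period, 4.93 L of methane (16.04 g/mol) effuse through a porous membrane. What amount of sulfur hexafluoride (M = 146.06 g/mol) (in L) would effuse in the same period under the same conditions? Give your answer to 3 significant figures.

By Graham's law, rate_SF₆/rate_CH₄ = √(M_CH₄/M_SF₆) = √(16.04/146.06) = √0.1098 = 0.3314.
So the volume for SF₆ is 4.93 × 0.3314 = 1.63 L.

1.63 L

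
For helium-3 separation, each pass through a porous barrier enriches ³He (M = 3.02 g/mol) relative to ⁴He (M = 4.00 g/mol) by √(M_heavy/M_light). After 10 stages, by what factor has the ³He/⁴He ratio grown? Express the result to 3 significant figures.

The single-stage factor is √(M_heavy/M_light), so 10 stages give [√(4.00/3.02)]^10 = (4.00/3.02)^(10/2).
= 1.32450^5 = 4.08.

4.08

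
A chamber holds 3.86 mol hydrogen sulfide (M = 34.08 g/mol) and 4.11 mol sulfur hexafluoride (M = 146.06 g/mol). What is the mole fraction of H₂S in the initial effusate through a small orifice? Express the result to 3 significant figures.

0.660

Rate_i ∝ x_i/√M_i (Graham's law weighted by mole fraction), so the effusate composition follows n_i/√M_i.
x_H₂S(eff) = (n_H₂S/√M_H₂S) / (n_H₂S/√M_H₂S + n_SF₆/√M_SF₆)
= (3.86/√34.08) / (3.86/√34.08 + 4.11/√146.06) = 0.6612/(0.6612 + 0.3401) = 0.660.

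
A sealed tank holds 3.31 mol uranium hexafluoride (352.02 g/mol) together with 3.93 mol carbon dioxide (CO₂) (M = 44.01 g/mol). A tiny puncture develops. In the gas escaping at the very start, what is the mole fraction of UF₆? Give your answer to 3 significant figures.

Effusion rate of each component ∝ n_i/√M_i (partial pressure × 1/√M).
So x_UF₆ in the escaping gas = (n_UF₆/√M_UF₆) / Σ(n_i/√M_i)
= (3.31/√352.02) / (3.31/√352.02 + 3.93/√44.01) = 0.1764/(0.1764 + 0.5924) = 0.229.

0.229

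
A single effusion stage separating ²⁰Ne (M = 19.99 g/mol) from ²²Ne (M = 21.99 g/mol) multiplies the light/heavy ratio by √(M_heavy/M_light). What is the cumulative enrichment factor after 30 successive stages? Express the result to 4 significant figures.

4.180

Each stage multiplies the ratio by α = √(21.99/19.99), so after 30 stages the overall factor is α^30 = (21.99/19.99)^(30/2).
= 1.10005^15 = 4.180.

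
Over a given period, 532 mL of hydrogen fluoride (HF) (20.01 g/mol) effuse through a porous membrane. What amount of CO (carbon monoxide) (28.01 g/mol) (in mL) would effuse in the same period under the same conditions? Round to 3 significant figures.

450 mL

Graham's law gives rate_CO/rate_HF = √(M_HF/M_CO) = √(20.01/28.01) = √0.7144 = 0.8452.
So the volume for CO is 532 × 0.8452 = 450 mL.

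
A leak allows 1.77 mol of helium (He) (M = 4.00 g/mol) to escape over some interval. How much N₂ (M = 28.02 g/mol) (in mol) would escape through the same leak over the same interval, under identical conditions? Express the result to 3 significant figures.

Since effusion rate ∝ 1/√M, rate_N₂/rate_He = √(M_He/M_N₂) = √(4.00/28.02) = √0.1428 = 0.3778.
So the amount for N₂ is 1.77 × 0.3778 = 0.669 mol.

0.669 mol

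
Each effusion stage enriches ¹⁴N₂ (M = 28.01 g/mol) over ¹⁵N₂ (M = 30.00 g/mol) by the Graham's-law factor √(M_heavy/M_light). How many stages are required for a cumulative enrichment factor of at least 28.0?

98

Per stage α = (30.00/28.01)^(1/2) = 1.07105^0.5, giving ln α = 0.03432.
Need α^N ≥ 28.0 ⇒ N ≥ ln(28.0) / ln α = 3.332 / 0.03432 = 97.10.
So at least 98 stages are needed.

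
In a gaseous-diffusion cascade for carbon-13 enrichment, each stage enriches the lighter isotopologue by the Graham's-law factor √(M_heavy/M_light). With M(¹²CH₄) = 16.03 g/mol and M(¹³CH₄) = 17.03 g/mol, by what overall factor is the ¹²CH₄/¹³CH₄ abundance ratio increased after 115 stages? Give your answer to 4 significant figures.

The single-stage factor is √(M_heavy/M_light), so 115 stages give [√(17.03/16.03)]^115 = (17.03/16.03)^(115/2).
= 1.06238^(115/2) = 32.45.

32.45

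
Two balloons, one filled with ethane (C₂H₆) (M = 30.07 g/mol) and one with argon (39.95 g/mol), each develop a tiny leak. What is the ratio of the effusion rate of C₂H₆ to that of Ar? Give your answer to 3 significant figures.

By Graham's law, rate_C₂H₆/rate_Ar = √(M_Ar/M_C₂H₆) = √(39.95/30.07) = √1.329 = 1.15.

1.15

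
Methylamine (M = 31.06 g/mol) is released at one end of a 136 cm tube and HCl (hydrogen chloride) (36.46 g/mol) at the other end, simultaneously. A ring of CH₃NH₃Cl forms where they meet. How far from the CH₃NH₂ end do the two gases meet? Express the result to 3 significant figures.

The fronts meet when d_CH₃NH₂ + d_HCl = L with d_CH₃NH₂/d_HCl = √(M_HCl/M_CH₃NH₂) (Graham's law). Here √(M_HCl/M_CH₃NH₂) = √(36.46/31.06) = 1.083.
With d_CH₃NH₂ + d_HCl = 136 cm, d_HCl = 136/(1 + 1.083) = 65.28 cm.
d_CH₃NH₂ = 136 − 65.28 = 70.7 cm.

70.7 cm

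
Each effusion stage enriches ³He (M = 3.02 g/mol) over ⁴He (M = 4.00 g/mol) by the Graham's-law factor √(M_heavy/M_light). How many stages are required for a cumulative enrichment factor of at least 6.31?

14

With α = √(4.00/3.02) per stage, ln α = ½ ln(1.32450) = 0.1405.
Need α^N ≥ 6.31 ⇒ N ≥ ln(6.31) / ln α = 1.842 / 0.1405 = 13.11.
Minimum whole number of stages: N = 14.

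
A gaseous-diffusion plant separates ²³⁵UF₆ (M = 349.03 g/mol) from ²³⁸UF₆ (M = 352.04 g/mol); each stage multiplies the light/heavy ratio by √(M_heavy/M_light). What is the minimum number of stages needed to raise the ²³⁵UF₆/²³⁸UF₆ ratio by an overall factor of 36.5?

838

Per stage α = (352.04/349.03)^(1/2) = 1.00862^0.5, giving ln α = 0.004293.
Need α^N ≥ 36.5 ⇒ N ≥ ln(36.5) / ln α = 3.597 / 0.004293 = 837.86.
So at least 838 stages are needed.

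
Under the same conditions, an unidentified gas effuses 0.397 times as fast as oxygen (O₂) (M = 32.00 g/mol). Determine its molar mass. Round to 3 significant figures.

203 g/mol

By Graham's law, rate_X/rate_O₂ = √(M_O₂/M_X).
0.397 = √(32.00/M_X)
M_X = 32.00 / 0.397² = 32.00 / 0.1576 = 203 g/mol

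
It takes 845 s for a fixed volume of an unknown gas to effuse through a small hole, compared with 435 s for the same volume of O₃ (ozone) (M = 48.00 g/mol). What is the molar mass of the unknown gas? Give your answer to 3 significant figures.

Using Graham's law: t_X/t_O₃ = √(M_X/M_O₃).
845/435 = 1.943 = √(M_X/48.00)
M_X = 48.00 × 1.943² = 48.00 × 3.773 = 181 g/mol

181 g/mol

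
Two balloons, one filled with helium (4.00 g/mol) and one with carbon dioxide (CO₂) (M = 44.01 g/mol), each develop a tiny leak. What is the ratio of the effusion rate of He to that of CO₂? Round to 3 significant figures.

By Graham's law, rate_He/rate_CO₂ = √(M_CO₂/M_He) = √(44.01/4.00) = √11.00 = 3.32.

3.32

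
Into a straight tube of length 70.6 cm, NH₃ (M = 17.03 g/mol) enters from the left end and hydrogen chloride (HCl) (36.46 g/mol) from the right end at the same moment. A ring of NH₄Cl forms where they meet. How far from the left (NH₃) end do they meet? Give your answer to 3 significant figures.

Graham's law gives d_NH₃/d_HCl = rate_NH₃/rate_HCl = √(M_HCl/M_NH₃) = √(36.46/17.03) = 1.463.
With d_NH₃ + d_HCl = 70.6 cm, d_HCl = 70.6/(1 + 1.463) = 28.66 cm.
d_NH₃ = 70.6 − 28.66 = 41.9 cm.

41.9 cm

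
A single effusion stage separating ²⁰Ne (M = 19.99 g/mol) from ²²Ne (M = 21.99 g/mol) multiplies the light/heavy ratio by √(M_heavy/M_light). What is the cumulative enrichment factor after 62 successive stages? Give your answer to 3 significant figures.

19.2

After 62 stages the ratio has grown by (√(21.99/19.99))^62 = (21.99/19.99)^(62/2).
= 1.10005^31 = 19.2.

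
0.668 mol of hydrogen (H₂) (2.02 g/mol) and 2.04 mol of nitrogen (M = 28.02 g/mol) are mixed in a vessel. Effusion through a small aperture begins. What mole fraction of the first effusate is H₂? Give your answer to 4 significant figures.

0.5495

The effusion rate of species i is ∝ p_i/√M_i ∝ n_i/√M_i.
x_H₂(eff) = (n_H₂/√M_H₂) / (n_H₂/√M_H₂ + n_N₂/√M_N₂)
= (0.668/√2.02) / (0.668/√2.02 + 2.04/√28.02) = 0.4700/(0.4700 + 0.3854) = 0.5495.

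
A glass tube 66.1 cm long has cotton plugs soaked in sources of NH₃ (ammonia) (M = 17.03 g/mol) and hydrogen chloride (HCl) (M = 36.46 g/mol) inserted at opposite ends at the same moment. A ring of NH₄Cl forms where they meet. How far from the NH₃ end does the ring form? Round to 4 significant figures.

39.26 cm

In equal time, each gas travels a distance ∝ its rate ∝ 1/√M, so d_NH₃/d_HCl = √(M_HCl/M_NH₃) = √(36.46/17.03) = 1.463.
With d_NH₃ + d_HCl = 66.1 cm, d_HCl = 66.1/(1 + 1.463) = 26.84 cm.
d_NH₃ = 66.1 − 26.84 = 39.26 cm.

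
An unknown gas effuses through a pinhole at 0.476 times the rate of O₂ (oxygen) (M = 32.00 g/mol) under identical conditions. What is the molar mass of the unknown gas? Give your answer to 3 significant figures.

141 g/mol

From Graham's law, rate_X/rate_O₂ = √(M_O₂/M_X).
0.476 = √(32.00/M_X)
M_X = 32.00 / 0.476² = 32.00 / 0.2266 = 141 g/mol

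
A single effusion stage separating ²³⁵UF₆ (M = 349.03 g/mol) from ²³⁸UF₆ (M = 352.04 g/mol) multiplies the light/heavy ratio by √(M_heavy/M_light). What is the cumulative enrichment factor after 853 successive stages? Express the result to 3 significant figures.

Each stage multiplies the ratio by α = √(352.04/349.03), so after 853 stages the overall factor is α^853 = (352.04/349.03)^(853/2).
= 1.00862^(853/2) = 39.0.

39.0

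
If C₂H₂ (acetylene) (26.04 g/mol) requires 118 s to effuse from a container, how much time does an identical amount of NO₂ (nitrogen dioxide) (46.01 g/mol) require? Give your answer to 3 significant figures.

157 s

Using Graham's law: t_NO₂/t_C₂H₂ = √(M_NO₂/M_C₂H₂) = √(46.01/26.04) = √1.767 = 1.329.
So the time for NO₂ is 118 × 1.329 = 157 s.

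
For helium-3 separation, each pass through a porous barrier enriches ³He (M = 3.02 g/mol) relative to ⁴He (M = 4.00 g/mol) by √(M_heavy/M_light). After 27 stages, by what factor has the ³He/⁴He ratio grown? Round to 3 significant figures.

44.4

The single-stage factor is √(M_heavy/M_light), so 27 stages give [√(4.00/3.02)]^27 = (4.00/3.02)^(27/2).
= 1.32450^(27/2) = 44.4.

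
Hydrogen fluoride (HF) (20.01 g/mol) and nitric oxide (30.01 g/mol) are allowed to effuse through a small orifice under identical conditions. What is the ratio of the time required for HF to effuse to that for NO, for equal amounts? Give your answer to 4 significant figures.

Graham's law gives t_HF/t_NO = √(M_HF/M_NO) = √(20.01/30.01) = √0.6668 = 0.8166.

0.8166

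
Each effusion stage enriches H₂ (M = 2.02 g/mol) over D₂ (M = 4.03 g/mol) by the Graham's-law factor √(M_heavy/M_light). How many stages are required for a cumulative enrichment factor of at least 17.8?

9

Per stage α = (4.03/2.02)^(1/2) = 1.99505^0.5, giving ln α = 0.3453.
Need α^N ≥ 17.8 ⇒ N ≥ ln(17.8) / ln α = 2.879 / 0.3453 = 8.34.
So at least 9 stages are needed.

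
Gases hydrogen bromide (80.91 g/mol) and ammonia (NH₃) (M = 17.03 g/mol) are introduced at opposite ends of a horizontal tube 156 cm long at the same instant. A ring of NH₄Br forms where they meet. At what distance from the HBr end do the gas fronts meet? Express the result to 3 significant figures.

49.1 cm

In equal time, each gas travels a distance ∝ its rate ∝ 1/√M, so d_HBr/d_NH₃ = √(M_NH₃/M_HBr) = √(17.03/80.91) = 0.4588.
With d_HBr + d_NH₃ = 156 cm, d_NH₃ = 156/(1 + 0.4588) = 106.9 cm.
d_HBr = 156 − 106.9 = 49.1 cm.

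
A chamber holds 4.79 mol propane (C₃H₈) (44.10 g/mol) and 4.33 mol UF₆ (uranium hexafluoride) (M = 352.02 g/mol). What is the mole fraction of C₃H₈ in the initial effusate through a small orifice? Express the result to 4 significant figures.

Rate_i ∝ x_i/√M_i (Graham's law weighted by mole fraction), so the effusate composition follows n_i/√M_i.
So x_C₃H₈ in the escaping gas = (n_C₃H₈/√M_C₃H₈) / Σ(n_i/√M_i)
= (4.79/√44.10) / (4.79/√44.10 + 4.33/√352.02) = 0.7213/(0.7213 + 0.2308) = 0.7576.

0.7576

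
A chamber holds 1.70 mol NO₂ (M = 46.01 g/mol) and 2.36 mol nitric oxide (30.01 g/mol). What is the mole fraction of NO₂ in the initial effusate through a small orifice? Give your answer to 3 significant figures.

0.368

Rate_i ∝ x_i/√M_i (Graham's law weighted by mole fraction), so the effusate composition follows n_i/√M_i.
x_NO₂(eff) = (n_NO₂/√M_NO₂) / (n_NO₂/√M_NO₂ + n_NO/√M_NO)
= (1.70/√46.01) / (1.70/√46.01 + 2.36/√30.01) = 0.2506/(0.2506 + 0.4308) = 0.368.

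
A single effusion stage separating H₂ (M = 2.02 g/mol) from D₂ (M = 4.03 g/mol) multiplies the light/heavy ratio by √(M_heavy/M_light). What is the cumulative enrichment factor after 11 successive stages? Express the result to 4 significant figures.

44.64

Overall factor = α^11 with α = √(4.03/2.02), i.e. (4.03/2.02)^(11/2).
= 1.99505^(11/2) = 44.64.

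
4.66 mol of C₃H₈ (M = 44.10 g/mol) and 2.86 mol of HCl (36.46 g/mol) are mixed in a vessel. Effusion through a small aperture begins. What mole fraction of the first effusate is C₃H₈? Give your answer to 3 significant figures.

Each component's effusion rate ∝ (its partial pressure)·(1/√M) ∝ n_i/√M_i.
Mole fraction of C₃H₈ in the effusate = (n_C₃H₈/√M_C₃H₈) / (n_C₃H₈/√M_C₃H₈ + n_HCl/√M_HCl)
= (4.66/√44.10) / (4.66/√44.10 + 2.86/√36.46) = 0.7017/(0.7017 + 0.4737) = 0.597.

0.597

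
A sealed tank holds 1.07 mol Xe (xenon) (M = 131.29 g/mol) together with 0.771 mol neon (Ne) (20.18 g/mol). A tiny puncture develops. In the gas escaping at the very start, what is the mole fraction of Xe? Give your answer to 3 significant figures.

Each component's effusion rate ∝ (its partial pressure)·(1/√M) ∝ n_i/√M_i.
So x_Xe in the escaping gas = (n_Xe/√M_Xe) / Σ(n_i/√M_i)
= (1.07/√131.29) / (1.07/√131.29 + 0.771/√20.18) = 0.09338/(0.09338 + 0.1716) = 0.352.

0.352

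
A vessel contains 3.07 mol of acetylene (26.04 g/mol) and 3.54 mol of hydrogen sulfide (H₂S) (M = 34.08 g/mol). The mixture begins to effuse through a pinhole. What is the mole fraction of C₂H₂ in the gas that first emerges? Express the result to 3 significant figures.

Rate_i ∝ x_i/√M_i (Graham's law weighted by mole fraction), so the effusate composition follows n_i/√M_i.
So x_C₂H₂ in the escaping gas = (n_C₂H₂/√M_C₂H₂) / Σ(n_i/√M_i)
= (3.07/√26.04) / (3.07/√26.04 + 3.54/√34.08) = 0.6016/(0.6016 + 0.6064) = 0.498.

0.498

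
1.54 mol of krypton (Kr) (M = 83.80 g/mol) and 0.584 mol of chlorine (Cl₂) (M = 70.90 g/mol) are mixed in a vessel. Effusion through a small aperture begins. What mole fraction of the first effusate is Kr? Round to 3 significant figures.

Effusion rate of each component ∝ n_i/√M_i (partial pressure × 1/√M).
Mole fraction of Kr in the effusate = (n_Kr/√M_Kr) / (n_Kr/√M_Kr + n_Cl₂/√M_Cl₂)
= (1.54/√83.80) / (1.54/√83.80 + 0.584/√70.90) = 0.1682/(0.1682 + 0.06936) = 0.708.

0.708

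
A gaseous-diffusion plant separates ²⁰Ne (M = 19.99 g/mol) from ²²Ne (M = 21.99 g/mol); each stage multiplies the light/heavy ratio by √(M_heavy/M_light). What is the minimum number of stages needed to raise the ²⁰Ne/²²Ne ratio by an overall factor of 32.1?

Per stage α = (21.99/19.99)^(1/2) = 1.10005^0.5, giving ln α = 0.04768.
Need α^N ≥ 32.1 ⇒ N ≥ ln(32.1) / ln α = 3.469 / 0.04768 = 72.76.
Rounding up, N = 73 stages.

73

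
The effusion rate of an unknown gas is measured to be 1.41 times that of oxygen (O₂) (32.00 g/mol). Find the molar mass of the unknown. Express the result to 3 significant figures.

16.1 g/mol

Since effusion rate ∝ 1/√M, rate_X/rate_O₂ = √(M_O₂/M_X).
1.41 = √(32.00/M_X)
M_X = 32.00 / 1.41² = 32.00 / 1.988 = 16.1 g/mol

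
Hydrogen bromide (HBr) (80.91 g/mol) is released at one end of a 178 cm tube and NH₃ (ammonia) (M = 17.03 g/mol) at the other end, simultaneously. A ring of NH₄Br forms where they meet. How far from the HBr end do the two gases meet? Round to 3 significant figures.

56.0 cm

Distances travelled in equal time are proportional to diffusion rates, so d_HBr/d_NH₃ = √(M_NH₃/M_HBr) = √(17.03/80.91) = 0.4588.
With d_HBr + d_NH₃ = 178 cm, d_NH₃ = 178/(1 + 0.4588) = 122.0 cm.
d_HBr = 178 − 122.0 = 56.0 cm.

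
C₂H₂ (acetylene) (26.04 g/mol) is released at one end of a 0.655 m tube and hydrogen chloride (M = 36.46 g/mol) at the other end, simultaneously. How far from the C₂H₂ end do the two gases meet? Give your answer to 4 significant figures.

0.3550 m

Graham's law gives d_C₂H₂/d_HCl = rate_C₂H₂/rate_HCl = √(M_HCl/M_C₂H₂) = √(36.46/26.04) = 1.183.
With d_C₂H₂ + d_HCl = 0.655 m, d_HCl = 0.655/(1 + 1.183) = 0.3000 m.
d_C₂H₂ = 0.655 − 0.3000 = 0.3550 m.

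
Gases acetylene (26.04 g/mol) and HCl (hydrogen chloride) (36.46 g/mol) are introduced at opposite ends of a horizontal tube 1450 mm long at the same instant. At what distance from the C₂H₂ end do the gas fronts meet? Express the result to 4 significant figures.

785.9 mm

In equal time, each gas travels a distance ∝ its rate ∝ 1/√M, so d_C₂H₂/d_HCl = √(M_HCl/M_C₂H₂) = √(36.46/26.04) = 1.183.
With d_C₂H₂ + d_HCl = 1450 mm, d_HCl = 1450/(1 + 1.183) = 664.1 mm.
d_C₂H₂ = 1450 − 664.1 = 785.9 mm.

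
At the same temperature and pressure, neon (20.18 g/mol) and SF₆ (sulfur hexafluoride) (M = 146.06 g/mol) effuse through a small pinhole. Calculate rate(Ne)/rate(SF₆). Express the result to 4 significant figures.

2.690

Using Graham's law: rate_Ne/rate_SF₆ = √(M_SF₆/M_Ne) = √(146.06/20.18) = √7.238 = 2.690.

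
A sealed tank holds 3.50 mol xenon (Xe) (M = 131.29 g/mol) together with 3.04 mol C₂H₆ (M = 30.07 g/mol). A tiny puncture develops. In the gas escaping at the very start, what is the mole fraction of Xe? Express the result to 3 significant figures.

Each component's effusion rate ∝ (its partial pressure)·(1/√M) ∝ n_i/√M_i.
Mole fraction of Xe in the effusate = (n_Xe/√M_Xe) / (n_Xe/√M_Xe + n_C₂H₆/√M_C₂H₆)
= (3.50/√131.29) / (3.50/√131.29 + 3.04/√30.07) = 0.3055/(0.3055 + 0.5544) = 0.355.

0.355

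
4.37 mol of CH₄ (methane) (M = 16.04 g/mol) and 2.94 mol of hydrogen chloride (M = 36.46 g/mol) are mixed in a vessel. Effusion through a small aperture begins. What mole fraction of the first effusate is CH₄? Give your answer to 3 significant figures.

Rate_i ∝ x_i/√M_i (Graham's law weighted by mole fraction), so the effusate composition follows n_i/√M_i.
So x_CH₄ in the escaping gas = (n_CH₄/√M_CH₄) / Σ(n_i/√M_i)
= (4.37/√16.04) / (4.37/√16.04 + 2.94/√36.46) = 1.091/(1.091 + 0.4869) = 0.691.

0.691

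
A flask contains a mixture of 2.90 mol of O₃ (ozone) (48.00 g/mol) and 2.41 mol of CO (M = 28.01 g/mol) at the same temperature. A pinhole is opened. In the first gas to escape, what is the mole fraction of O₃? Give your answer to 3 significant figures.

The effusion rate of species i is ∝ p_i/√M_i ∝ n_i/√M_i.
x_O₃(eff) = (n_O₃/√M_O₃) / (n_O₃/√M_O₃ + n_CO/√M_CO)
= (2.90/√48.00) / (2.90/√48.00 + 2.41/√28.01) = 0.4186/(0.4186 + 0.4554) = 0.479.

0.479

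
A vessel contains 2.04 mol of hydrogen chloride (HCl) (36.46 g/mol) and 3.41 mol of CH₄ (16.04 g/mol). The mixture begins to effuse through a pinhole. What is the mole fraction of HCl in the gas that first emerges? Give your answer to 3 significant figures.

0.284

Rate_i ∝ x_i/√M_i (Graham's law weighted by mole fraction), so the effusate composition follows n_i/√M_i.
x_HCl(eff) = (n_HCl/√M_HCl) / (n_HCl/√M_HCl + n_CH₄/√M_CH₄)
= (2.04/√36.46) / (2.04/√36.46 + 3.41/√16.04) = 0.3378/(0.3378 + 0.8514) = 0.284.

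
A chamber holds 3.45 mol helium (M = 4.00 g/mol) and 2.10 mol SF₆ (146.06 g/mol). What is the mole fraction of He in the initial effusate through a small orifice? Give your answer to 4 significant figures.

0.9085

Each component's effusion rate ∝ (its partial pressure)·(1/√M) ∝ n_i/√M_i.
So x_He in the escaping gas = (n_He/√M_He) / Σ(n_i/√M_i)
= (3.45/√4.00) / (3.45/√4.00 + 2.10/√146.06) = 1.725/(1.725 + 0.1738) = 0.9085.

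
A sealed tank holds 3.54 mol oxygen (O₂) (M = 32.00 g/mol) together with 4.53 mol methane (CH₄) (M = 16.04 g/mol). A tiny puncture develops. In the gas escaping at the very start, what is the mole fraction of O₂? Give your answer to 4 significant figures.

0.3562

Effusion rate of each component ∝ n_i/√M_i (partial pressure × 1/√M).
x_O₂(eff) = (n_O₂/√M_O₂) / (n_O₂/√M_O₂ + n_CH₄/√M_CH₄)
= (3.54/√32.00) / (3.54/√32.00 + 4.53/√16.04) = 0.6258/(0.6258 + 1.131) = 0.3562.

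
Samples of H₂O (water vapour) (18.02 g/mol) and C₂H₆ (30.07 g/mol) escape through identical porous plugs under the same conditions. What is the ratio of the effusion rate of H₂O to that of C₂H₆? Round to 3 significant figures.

1.29

From Graham's law, rate_H₂O/rate_C₂H₆ = √(M_C₂H₆/M_H₂O) = √(30.07/18.02) = √1.669 = 1.29.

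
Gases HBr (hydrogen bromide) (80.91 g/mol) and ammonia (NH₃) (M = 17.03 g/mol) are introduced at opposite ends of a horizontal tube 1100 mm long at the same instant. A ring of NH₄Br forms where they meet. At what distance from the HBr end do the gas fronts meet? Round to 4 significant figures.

345.9 mm

In equal time, each gas travels a distance ∝ its rate ∝ 1/√M, so d_HBr/d_NH₃ = √(M_NH₃/M_HBr) = √(17.03/80.91) = 0.4588.
With d_HBr + d_NH₃ = 1100 mm, d_NH₃ = 1100/(1 + 0.4588) = 754.1 mm.
d_HBr = 1100 − 754.1 = 345.9 mm.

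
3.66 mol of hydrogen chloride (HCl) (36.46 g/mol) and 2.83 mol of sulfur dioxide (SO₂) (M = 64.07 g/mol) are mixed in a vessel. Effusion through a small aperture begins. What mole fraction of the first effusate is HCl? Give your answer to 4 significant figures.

The effusion rate of species i is ∝ p_i/√M_i ∝ n_i/√M_i.
So x_HCl in the escaping gas = (n_HCl/√M_HCl) / Σ(n_i/√M_i)
= (3.66/√36.46) / (3.66/√36.46 + 2.83/√64.07) = 0.6061/(0.6061 + 0.3536) = 0.6316.

0.6316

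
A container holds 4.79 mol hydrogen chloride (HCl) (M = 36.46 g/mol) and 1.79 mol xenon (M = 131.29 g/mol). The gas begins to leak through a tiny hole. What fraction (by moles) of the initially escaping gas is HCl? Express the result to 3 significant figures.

0.835

Rate_i ∝ x_i/√M_i (Graham's law weighted by mole fraction), so the effusate composition follows n_i/√M_i.
So x_HCl in the escaping gas = (n_HCl/√M_HCl) / Σ(n_i/√M_i)
= (4.79/√36.46) / (4.79/√36.46 + 1.79/√131.29) = 0.7933/(0.7933 + 0.1562) = 0.835.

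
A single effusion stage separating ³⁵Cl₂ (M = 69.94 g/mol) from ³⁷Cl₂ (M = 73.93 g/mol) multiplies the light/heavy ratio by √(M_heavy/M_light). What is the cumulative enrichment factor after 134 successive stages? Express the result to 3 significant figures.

41.2

Each stage multiplies the ratio by α = √(73.93/69.94), so after 134 stages the overall factor is α^134 = (73.93/69.94)^(134/2).
= 1.05705^67 = 41.2.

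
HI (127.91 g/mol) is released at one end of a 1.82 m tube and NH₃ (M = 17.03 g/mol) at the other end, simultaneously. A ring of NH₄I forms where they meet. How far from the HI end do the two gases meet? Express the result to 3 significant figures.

0.487 m

Distances travelled in equal time are proportional to diffusion rates, so d_HI/d_NH₃ = √(M_NH₃/M_HI) = √(17.03/127.91) = 0.3649.
With d_HI + d_NH₃ = 1.82 m, d_NH₃ = 1.82/(1 + 0.3649) = 1.333 m.
d_HI = 1.82 − 1.333 = 0.487 m.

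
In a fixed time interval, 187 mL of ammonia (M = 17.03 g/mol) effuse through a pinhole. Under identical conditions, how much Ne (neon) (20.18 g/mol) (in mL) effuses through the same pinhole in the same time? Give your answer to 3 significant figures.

172 mL

From Graham's law, rate_Ne/rate_NH₃ = √(M_NH₃/M_Ne) = √(17.03/20.18) = √0.8439 = 0.9186.
So the volume for Ne is 187 × 0.9186 = 172 mL.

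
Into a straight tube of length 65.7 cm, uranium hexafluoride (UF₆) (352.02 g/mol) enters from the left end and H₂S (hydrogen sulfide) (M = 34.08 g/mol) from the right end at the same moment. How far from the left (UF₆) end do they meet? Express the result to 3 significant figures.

The fronts meet when d_UF₆ + d_H₂S = L with d_UF₆/d_H₂S = √(M_H₂S/M_UF₆) (Graham's law). Here √(M_H₂S/M_UF₆) = √(34.08/352.02) = 0.3111.
With d_UF₆ + d_H₂S = 65.7 cm, d_H₂S = 65.7/(1 + 0.3111) = 50.11 cm.
d_UF₆ = 65.7 − 50.11 = 15.6 cm.

15.6 cm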